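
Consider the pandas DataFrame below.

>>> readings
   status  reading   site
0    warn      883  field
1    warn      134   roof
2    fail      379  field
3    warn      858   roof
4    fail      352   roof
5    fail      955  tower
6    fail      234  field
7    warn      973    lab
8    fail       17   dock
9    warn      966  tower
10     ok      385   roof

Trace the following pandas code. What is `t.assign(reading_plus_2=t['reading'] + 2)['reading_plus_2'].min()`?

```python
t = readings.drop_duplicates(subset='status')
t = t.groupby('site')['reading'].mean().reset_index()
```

387.0

drop duplicate status (keep=first):
   status  reading   site
0    warn      883  field
2    fail      379  field
10     ok      385   roof
group by site, mean of reading:
site
field    631.0
roof     385.0
Name: reading, dtype: float64
reset_index():
    site  reading
0  field    631.0
1   roof    385.0
add column reading_plus_2 = t['reading'] + 2:
    site  reading  reading_plus_2
0  field    631.0           633.0
1   roof    385.0           387.0
min of column 'reading_plus_2' → 387.0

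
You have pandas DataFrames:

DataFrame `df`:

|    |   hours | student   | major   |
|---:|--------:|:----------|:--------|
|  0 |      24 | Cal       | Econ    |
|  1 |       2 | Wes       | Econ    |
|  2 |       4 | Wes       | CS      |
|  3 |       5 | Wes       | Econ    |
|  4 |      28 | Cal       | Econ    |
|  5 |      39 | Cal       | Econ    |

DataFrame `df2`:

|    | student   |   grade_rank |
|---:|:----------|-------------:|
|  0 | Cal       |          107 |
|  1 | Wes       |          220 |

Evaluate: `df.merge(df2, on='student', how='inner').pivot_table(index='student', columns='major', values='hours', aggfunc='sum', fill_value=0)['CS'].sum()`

merge on 'student' (how='inner') → 6 rows:
   hours student major  grade_rank
0     24     Cal  Econ         107
1      2     Wes  Econ         220
2      4     Wes    CS         220
3      5     Wes  Econ         220
4     28     Cal  Econ         107
5     39     Cal  Econ         107
pivot: rows=student, cols=major, sum(hours):
major    CS  Econ
student          
Cal       0    91
Wes       4     7

4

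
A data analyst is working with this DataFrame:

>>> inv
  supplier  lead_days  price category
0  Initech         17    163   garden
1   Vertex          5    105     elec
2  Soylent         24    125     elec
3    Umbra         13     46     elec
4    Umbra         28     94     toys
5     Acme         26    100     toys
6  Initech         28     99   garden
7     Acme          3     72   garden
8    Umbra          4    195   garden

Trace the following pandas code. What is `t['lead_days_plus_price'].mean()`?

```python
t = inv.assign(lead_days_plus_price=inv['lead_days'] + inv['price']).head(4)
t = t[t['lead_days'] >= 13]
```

129.333333333

add column lead_days_plus_price = inv['lead_days'] + inv['price']:
  supplier  lead_days  price category  lead_days_plus_price
0  Initech         17    163   garden                   180
1   Vertex          5    105     elec                   110
2  Soylent         24    125     elec                   149
3    Umbra         13     46     elec                    59
4    Umbra         28     94     toys                   122
5     Acme         26    100     toys                   126
6  Initech         28     99   garden                   127
7     Acme          3     72   garden                    75
8    Umbra          4    195   garden                   199
take first 4 rows:
  supplier  lead_days  price category  lead_days_plus_price
0  Initech         17    163   garden                   180
1   Vertex          5    105     elec                   110
2  Soylent         24    125     elec                   149
3    Umbra         13     46     elec                    59
filter rows where lead_days >= 13:
  supplier  lead_days  price category  lead_days_plus_price
0  Initech         17    163   garden                   180
2  Soylent         24    125     elec                   149
3    Umbra         13     46     elec                    59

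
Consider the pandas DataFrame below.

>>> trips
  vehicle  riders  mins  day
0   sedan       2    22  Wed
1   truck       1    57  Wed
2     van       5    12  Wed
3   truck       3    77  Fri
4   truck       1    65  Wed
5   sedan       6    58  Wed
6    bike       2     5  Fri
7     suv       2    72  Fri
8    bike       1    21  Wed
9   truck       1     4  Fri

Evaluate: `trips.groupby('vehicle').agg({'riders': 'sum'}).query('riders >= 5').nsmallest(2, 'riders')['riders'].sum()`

11

group by vehicle, sum of riders:
         riders
vehicle        
bike          3
sedan         8
suv           2
truck         6
van           5
filter rows where riders >= 5:
         riders
vehicle        
sedan         8
truck         6
van           5
take 2 rows with smallest riders:
         riders
vehicle        
van           5
truck         6
Hence 11.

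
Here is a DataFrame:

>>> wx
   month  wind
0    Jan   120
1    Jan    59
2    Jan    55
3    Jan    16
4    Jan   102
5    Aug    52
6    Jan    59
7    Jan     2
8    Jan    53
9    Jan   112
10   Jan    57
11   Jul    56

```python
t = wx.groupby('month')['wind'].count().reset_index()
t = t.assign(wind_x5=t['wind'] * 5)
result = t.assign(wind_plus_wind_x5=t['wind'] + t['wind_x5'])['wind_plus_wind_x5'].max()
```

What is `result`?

60

group by month, count of wind:
month
Aug     1
Jan    10
Jul     1
Name: wind, dtype: int64
reset_index():
  month  wind
0   Aug     1
1   Jan    10
2   Jul     1
add column wind_x5 = t['wind'] * 5:
  month  wind  wind_x5
0   Aug     1        5
1   Jan    10       50
2   Jul     1        5
add column wind_plus_wind_x5 = t['wind'] + t['wind_x5']:
  month  wind  wind_x5  wind_plus_wind_x5
0   Aug     1        5                  6
1   Jan    10       50                 60
2   Jul     1        5                  6
So max() = 60.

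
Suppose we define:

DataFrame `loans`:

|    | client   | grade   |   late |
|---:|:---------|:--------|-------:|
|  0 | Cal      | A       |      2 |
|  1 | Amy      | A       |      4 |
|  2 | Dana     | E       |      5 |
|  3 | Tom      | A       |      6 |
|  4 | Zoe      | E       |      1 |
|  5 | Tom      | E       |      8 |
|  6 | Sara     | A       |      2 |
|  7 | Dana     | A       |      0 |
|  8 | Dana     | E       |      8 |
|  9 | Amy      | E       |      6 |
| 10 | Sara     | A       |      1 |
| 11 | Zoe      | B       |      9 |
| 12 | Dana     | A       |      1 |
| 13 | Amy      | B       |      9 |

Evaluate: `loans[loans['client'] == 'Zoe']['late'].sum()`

10

filter rows where client == 'Zoe':
   client grade  late
4     Zoe     E     1
11    Zoe     B     9
Hence 10.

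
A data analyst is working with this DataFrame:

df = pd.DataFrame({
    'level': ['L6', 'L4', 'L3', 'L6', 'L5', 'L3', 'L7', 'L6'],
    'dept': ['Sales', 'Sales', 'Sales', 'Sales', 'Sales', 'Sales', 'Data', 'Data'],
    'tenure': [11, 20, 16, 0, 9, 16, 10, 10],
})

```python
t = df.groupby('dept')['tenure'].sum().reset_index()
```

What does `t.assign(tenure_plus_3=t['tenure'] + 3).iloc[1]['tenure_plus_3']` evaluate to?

75

group by dept, sum of tenure:
dept
Data     20
Sales    72
Name: tenure, dtype: int64
reset_index():
    dept  tenure
0   Data      20
1  Sales      72
add column tenure_plus_3 = t['tenure'] + 3:
    dept  tenure  tenure_plus_3
0   Data      20             23
1  Sales      72             75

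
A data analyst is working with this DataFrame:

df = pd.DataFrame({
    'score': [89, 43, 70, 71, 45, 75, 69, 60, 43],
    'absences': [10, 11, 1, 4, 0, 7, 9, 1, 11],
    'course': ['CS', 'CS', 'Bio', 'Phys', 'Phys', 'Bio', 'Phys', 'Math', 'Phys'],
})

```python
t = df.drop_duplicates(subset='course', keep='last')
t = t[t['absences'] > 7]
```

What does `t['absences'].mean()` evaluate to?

drop duplicate course (keep=last):
   score  absences course
1     43        11     CS
5     75         7    Bio
7     60         1   Math
8     43        11   Phys
filter rows where absences > 7:
   score  absences course
1     43        11     CS
8     43        11   Phys

11.0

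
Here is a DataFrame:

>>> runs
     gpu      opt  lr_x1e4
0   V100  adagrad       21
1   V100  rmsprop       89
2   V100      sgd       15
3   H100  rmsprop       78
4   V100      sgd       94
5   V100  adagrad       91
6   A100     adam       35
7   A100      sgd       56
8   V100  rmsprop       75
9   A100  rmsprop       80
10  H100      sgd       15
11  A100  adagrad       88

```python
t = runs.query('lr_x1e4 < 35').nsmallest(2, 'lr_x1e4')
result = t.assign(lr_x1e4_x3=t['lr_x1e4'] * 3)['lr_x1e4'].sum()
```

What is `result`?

30

filter rows where lr_x1e4 < 35:
     gpu      opt  lr_x1e4
0   V100  adagrad       21
2   V100      sgd       15
10  H100      sgd       15
take 2 rows with smallest lr_x1e4:
     gpu  opt  lr_x1e4
2   V100  sgd       15
10  H100  sgd       15
add column lr_x1e4_x3 = t['lr_x1e4'] * 3:
     gpu  opt  lr_x1e4  lr_x1e4_x3
2   V100  sgd       15          45
10  H100  sgd       15          45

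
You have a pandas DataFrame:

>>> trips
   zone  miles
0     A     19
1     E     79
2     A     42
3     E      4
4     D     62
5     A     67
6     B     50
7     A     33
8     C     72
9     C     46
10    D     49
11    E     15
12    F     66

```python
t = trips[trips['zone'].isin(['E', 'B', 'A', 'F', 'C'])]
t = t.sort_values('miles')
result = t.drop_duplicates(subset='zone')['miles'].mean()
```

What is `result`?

37.0

filter rows where zone in ['E', 'B', 'A', 'F', 'C']:
   zone  miles
0     A     19
1     E     79
2     A     42
3     E      4
5     A     67
6     B     50
7     A     33
8     C     72
9     C     46
11    E     15
12    F     66
sort by miles:
   zone  miles
3     E      4
11    E     15
0     A     19
7     A     33
2     A     42
9     C     46
6     B     50
12    F     66
5     A     67
8     C     72
1     E     79
drop duplicate zone (keep=first):
   zone  miles
3     E      4
0     A     19
9     C     46
6     B     50
12    F     66
So mean() = 37.0.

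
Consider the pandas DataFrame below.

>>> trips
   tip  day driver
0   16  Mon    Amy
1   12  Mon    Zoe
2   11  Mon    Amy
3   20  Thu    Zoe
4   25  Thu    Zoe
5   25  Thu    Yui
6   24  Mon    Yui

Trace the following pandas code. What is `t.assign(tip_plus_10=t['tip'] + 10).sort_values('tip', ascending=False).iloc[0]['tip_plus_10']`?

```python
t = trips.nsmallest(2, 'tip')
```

take 2 rows with smallest tip:
   tip  day driver
2   11  Mon    Amy
1   12  Mon    Zoe
add column tip_plus_10 = t['tip'] + 10:
   tip  day driver  tip_plus_10
2   11  Mon    Amy           21
1   12  Mon    Zoe           22
sort by tip descending:
   tip  day driver  tip_plus_10
1   12  Mon    Zoe           22
2   11  Mon    Amy           21

22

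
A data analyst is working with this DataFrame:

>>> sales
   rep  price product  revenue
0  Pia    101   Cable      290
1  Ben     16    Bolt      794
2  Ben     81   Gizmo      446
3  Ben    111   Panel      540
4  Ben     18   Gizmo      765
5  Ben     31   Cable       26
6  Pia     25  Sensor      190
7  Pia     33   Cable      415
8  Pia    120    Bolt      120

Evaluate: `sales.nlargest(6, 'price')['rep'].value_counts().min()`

take 6 rows with largest price:
   rep  price product  revenue
8  Pia    120    Bolt      120
3  Ben    111   Panel      540
0  Pia    101   Cable      290
2  Ben     81   Gizmo      446
7  Pia     33   Cable      415
5  Ben     31   Cable       26
value_counts of rep:
rep
Pia    3
Ben    3
Name: count, dtype: int64
Taking the min of the resulting series gives 3.

3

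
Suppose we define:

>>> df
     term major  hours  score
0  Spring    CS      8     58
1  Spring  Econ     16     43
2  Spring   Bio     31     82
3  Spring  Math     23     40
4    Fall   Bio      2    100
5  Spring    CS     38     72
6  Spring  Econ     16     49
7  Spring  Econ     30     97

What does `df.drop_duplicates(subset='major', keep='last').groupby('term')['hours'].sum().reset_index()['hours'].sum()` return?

drop duplicate major (keep=last):
     term major  hours  score
3  Spring  Math     23     40
4    Fall   Bio      2    100
5  Spring    CS     38     72
7  Spring  Econ     30     97
group by term, sum of hours:
term
Fall       2
Spring    91
Name: hours, dtype: int64
reset_index():
     term  hours
0    Fall      2
1  Spring     91
Reading off the sum of column 'hours', we get 93.

93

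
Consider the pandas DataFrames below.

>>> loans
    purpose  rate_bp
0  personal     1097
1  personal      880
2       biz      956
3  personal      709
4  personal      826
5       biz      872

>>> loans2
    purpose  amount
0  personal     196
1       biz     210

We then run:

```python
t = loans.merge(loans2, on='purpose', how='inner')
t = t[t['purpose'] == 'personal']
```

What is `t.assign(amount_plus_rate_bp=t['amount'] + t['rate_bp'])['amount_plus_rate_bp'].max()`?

merge on 'purpose' (how='inner') → 6 rows:
    purpose  rate_bp  amount
0  personal     1097     196
1  personal      880     196
2       biz      956     210
3  personal      709     196
4  personal      826     196
5       biz      872     210
filter rows where purpose == 'personal':
    purpose  rate_bp  amount
0  personal     1097     196
1  personal      880     196
3  personal      709     196
4  personal      826     196
add column amount_plus_rate_bp = t['amount'] + t['rate_bp']:
    purpose  rate_bp  amount  amount_plus_rate_bp
0  personal     1097     196                 1293
1  personal      880     196                 1076
3  personal      709     196                  905
4  personal      826     196                 1022
Finally, max of column 'amount_plus_rate_bp' = 1293.

1293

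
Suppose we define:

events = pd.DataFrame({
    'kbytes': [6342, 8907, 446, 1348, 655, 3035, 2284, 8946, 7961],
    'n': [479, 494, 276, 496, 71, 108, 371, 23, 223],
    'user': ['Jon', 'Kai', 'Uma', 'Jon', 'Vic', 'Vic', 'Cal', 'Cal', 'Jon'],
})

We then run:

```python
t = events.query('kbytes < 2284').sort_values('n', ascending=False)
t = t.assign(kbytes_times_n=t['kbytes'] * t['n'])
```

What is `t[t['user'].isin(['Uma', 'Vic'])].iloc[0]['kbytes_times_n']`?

filter rows where kbytes < 2284:
   kbytes    n user
2     446  276  Uma
3    1348  496  Jon
4     655   71  Vic
sort by n descending:
   kbytes    n user
3    1348  496  Jon
2     446  276  Uma
4     655   71  Vic
add column kbytes_times_n = t['kbytes'] * t['n']:
   kbytes    n user  kbytes_times_n
3    1348  496  Jon          668608
2     446  276  Uma          123096
4     655   71  Vic           46505
filter rows where user in ['Uma', 'Vic']:
   kbytes    n user  kbytes_times_n
2     446  276  Uma          123096
4     655   71  Vic           46505
Taking the value at position 0, column 'kbytes_times_n' gives 123096.

123096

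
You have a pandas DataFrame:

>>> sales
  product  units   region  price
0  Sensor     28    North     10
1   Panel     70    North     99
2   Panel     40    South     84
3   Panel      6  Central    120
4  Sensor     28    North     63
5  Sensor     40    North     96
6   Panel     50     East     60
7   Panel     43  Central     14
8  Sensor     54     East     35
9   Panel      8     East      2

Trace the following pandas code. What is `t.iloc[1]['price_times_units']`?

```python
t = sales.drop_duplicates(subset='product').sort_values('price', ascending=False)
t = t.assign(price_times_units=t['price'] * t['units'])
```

280

drop duplicate product (keep=first):
  product  units region  price
0  Sensor     28  North     10
1   Panel     70  North     99
sort by price descending:
  product  units region  price
1   Panel     70  North     99
0  Sensor     28  North     10
add column price_times_units = t['price'] * t['units']:
  product  units region  price  price_times_units
1   Panel     70  North     99               6930
0  Sensor     28  North     10                280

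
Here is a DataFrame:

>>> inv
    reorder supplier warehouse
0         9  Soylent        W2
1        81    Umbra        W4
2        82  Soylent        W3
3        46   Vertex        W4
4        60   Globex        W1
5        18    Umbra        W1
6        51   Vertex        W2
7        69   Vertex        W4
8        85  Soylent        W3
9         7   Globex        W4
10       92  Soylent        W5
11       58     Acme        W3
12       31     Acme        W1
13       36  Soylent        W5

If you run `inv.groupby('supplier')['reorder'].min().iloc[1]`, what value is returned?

7

group by supplier, min of reorder:
supplier
Acme       31
Globex      7
Soylent     9
Umbra      18
Vertex     46
Name: reorder, dtype: int64
Taking the value at position 1 gives 7.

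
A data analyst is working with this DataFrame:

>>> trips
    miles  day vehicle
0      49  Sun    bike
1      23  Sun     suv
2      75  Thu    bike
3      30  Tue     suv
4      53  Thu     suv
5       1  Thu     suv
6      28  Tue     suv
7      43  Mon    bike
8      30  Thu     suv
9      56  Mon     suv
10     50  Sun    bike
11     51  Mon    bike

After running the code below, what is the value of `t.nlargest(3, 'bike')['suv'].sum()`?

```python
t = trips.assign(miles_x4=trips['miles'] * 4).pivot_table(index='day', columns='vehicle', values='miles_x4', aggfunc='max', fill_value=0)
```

add column miles_x4 = trips['miles'] * 4:
    miles  day vehicle  miles_x4
0      49  Sun    bike       196
1      23  Sun     suv        92
2      75  Thu    bike       300
3      30  Tue     suv       120
4      53  Thu     suv       212
5       1  Thu     suv         4
6      28  Tue     suv       112
7      43  Mon    bike       172
8      30  Thu     suv       120
9      56  Mon     suv       224
10     50  Sun    bike       200
11     51  Mon    bike       204
pivot: rows=day, cols=vehicle, max(miles_x4):
vehicle  bike  suv
day               
Mon       204  224
Sun       200   92
Thu       300  212
Tue         0  120
take 3 rows with largest bike:
vehicle  bike  suv
day               
Thu       300  212
Mon       204  224
Sun       200   92

528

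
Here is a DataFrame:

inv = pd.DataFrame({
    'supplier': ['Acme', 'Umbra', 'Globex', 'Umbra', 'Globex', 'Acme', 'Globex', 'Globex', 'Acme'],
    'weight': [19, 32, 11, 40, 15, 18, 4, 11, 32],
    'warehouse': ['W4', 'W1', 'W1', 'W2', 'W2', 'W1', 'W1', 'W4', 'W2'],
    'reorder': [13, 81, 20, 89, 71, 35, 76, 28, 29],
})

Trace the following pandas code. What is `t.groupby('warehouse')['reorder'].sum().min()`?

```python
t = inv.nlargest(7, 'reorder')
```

28

take 7 rows with largest reorder:
  supplier  weight warehouse  reorder
3    Umbra      40        W2       89
1    Umbra      32        W1       81
6   Globex       4        W1       76
4   Globex      15        W2       71
5     Acme      18        W1       35
8     Acme      32        W2       29
7   Globex      11        W4       28
group by warehouse, sum of reorder:
warehouse
W1    192
W2    189
W4     28
Name: reorder, dtype: int64
So min() = 28.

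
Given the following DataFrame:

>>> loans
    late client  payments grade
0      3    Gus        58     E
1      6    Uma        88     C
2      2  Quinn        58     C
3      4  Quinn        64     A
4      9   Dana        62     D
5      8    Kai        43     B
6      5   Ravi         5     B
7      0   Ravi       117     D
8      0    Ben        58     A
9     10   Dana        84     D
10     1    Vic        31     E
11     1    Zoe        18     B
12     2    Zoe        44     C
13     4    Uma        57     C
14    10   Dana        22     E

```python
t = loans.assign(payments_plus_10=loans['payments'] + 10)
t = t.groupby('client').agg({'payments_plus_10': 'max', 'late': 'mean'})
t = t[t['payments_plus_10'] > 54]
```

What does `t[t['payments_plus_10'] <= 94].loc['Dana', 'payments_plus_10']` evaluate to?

add column payments_plus_10 = loans['payments'] + 10:
    late client  payments grade  payments_plus_10
0      3    Gus        58     E                68
1      6    Uma        88     C                98
2      2  Quinn        58     C                68
3      4  Quinn        64     A                74
4      9   Dana        62     D                72
5      8    Kai        43     B                53
6      5   Ravi         5     B                15
7      0   Ravi       117     D               127
8      0    Ben        58     A                68
9     10   Dana        84     D                94
10     1    Vic        31     E                41
11     1    Zoe        18     B                28
12     2    Zoe        44     C                54
13     4    Uma        57     C                67
14    10   Dana        22     E                32
group by client: max(payments_plus_10), mean(late):
        payments_plus_10      late
client                            
Ben                   68  0.000000
Dana                  94  9.666667
Gus                   68  3.000000
Kai                   53  8.000000
Quinn                 74  3.000000
Ravi                 127  2.500000
Uma                   98  5.000000
Vic                   41  1.000000
Zoe                   54  1.500000
filter rows where payments_plus_10 > 54:
        payments_plus_10      late
client                            
Ben                   68  0.000000
Dana                  94  9.666667
Gus                   68  3.000000
Quinn                 74  3.000000
Ravi                 127  2.500000
Uma                   98  5.000000
filter rows where payments_plus_10 <= 94:
        payments_plus_10      late
client                            
Ben                   68  0.000000
Dana                  94  9.666667
Gus                   68  3.000000
Quinn                 74  3.000000
Then the value at row 'Dana', column 'payments_plus_10': 94

94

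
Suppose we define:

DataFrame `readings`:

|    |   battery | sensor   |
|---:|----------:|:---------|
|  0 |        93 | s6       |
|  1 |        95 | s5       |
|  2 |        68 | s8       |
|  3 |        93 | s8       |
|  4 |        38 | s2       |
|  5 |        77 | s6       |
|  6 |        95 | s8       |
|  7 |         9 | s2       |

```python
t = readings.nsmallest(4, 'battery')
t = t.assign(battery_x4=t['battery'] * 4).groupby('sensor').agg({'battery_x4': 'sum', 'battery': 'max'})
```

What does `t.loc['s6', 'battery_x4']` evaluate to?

308

take 4 rows with smallest battery:
   battery sensor
7        9     s2
4       38     s2
2       68     s8
5       77     s6
add column battery_x4 = t['battery'] * 4:
   battery sensor  battery_x4
7        9     s2          36
4       38     s2         152
2       68     s8         272
5       77     s6         308
group by sensor: sum(battery_x4), max(battery):
        battery_x4  battery
sensor                     
s2             188       38
s6             308       77
s8             272       68
Hence 308.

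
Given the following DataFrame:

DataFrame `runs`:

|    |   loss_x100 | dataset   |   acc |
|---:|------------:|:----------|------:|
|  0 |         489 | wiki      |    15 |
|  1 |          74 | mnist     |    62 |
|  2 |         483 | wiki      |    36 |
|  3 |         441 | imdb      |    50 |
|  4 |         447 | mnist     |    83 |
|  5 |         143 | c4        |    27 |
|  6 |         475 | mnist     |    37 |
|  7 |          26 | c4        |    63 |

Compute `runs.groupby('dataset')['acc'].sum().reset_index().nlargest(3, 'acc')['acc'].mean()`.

group by dataset, sum of acc:
dataset
c4        90
imdb      50
mnist    182
wiki      51
Name: acc, dtype: int64
reset_index():
  dataset  acc
0      c4   90
1    imdb   50
2   mnist  182
3    wiki   51
take 3 rows with largest acc:
  dataset  acc
2   mnist  182
0      c4   90
3    wiki   51
So mean() = 107.666666667.

107.666666667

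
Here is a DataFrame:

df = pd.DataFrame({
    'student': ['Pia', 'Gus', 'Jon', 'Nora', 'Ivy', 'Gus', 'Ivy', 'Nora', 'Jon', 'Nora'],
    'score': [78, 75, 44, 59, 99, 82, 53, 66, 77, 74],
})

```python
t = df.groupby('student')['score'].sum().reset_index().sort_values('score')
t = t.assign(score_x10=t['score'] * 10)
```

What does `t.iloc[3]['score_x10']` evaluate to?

1570

group by student, sum of score:
student
Gus     157
Ivy     152
Jon     121
Nora    199
Pia      78
Name: score, dtype: int64
reset_index():
  student  score
0     Gus    157
1     Ivy    152
2     Jon    121
3    Nora    199
4     Pia     78
sort by score:
  student  score
4     Pia     78
2     Jon    121
1     Ivy    152
0     Gus    157
3    Nora    199
add column score_x10 = t['score'] * 10:
  student  score  score_x10
4     Pia     78        780
2     Jon    121       1210
1     Ivy    152       1520
0     Gus    157       1570
3    Nora    199       1990
The value at position 3, column 'score_x10' is 1570.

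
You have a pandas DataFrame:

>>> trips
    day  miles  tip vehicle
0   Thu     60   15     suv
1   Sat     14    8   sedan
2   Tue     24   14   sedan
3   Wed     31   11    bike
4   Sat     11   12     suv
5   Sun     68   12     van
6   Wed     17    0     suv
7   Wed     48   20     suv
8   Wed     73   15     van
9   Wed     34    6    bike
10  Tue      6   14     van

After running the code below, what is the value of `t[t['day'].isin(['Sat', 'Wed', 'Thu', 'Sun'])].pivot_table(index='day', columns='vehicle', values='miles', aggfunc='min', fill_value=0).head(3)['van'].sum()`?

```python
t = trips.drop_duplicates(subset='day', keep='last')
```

drop duplicate day (keep=last):
    day  miles  tip vehicle
0   Thu     60   15     suv
4   Sat     11   12     suv
5   Sun     68   12     van
9   Wed     34    6    bike
10  Tue      6   14     van
filter rows where day in ['Sat', 'Wed', 'Thu', 'Sun']:
   day  miles  tip vehicle
0  Thu     60   15     suv
4  Sat     11   12     suv
5  Sun     68   12     van
9  Wed     34    6    bike
pivot: rows=day, cols=vehicle, min(miles):
vehicle  bike  suv  van
day                    
Sat         0   11    0
Sun         0    0   68
Thu         0   60    0
Wed        34    0    0
take first 3 rows:
vehicle  bike  suv  van
day                    
Sat         0   11    0
Sun         0    0   68
Thu         0   60    0

68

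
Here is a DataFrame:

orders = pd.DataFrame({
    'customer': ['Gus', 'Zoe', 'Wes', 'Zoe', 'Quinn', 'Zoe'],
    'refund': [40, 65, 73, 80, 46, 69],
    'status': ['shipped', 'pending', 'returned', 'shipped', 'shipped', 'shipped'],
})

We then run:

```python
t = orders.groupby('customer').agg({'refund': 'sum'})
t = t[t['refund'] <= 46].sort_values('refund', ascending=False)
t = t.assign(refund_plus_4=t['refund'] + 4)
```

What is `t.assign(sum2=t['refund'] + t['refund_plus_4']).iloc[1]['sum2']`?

84

group by customer, sum of refund:
          refund
customer        
Gus           40
Quinn         46
Wes           73
Zoe          214
filter rows where refund <= 46:
          refund
customer        
Gus           40
Quinn         46
sort by refund descending:
          refund
customer        
Quinn         46
Gus           40
add column refund_plus_4 = t['refund'] + 4:
          refund  refund_plus_4
customer                       
Quinn         46             50
Gus           40             44
add column sum2 = t['refund'] + t['refund_plus_4']:
          refund  refund_plus_4  sum2
customer                             
Quinn         46             50    96
Gus           40             44    84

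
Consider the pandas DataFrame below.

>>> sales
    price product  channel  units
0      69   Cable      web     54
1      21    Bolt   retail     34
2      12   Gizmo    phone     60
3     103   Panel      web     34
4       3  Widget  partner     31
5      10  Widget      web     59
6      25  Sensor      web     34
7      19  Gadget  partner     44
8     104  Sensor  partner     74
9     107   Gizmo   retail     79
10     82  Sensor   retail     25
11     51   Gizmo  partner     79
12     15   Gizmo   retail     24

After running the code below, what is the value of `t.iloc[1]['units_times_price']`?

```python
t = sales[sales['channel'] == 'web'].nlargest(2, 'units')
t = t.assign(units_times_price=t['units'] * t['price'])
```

3726

filter rows where channel == 'web':
   price product channel  units
0     69   Cable     web     54
3    103   Panel     web     34
5     10  Widget     web     59
6     25  Sensor     web     34
take 2 rows with largest units:
   price product channel  units
5     10  Widget     web     59
0     69   Cable     web     54
add column units_times_price = t['units'] * t['price']:
   price product channel  units  units_times_price
5     10  Widget     web     59                590
0     69   Cable     web     54               3726
Taking the value at position 1, column 'units_times_price' gives 3726.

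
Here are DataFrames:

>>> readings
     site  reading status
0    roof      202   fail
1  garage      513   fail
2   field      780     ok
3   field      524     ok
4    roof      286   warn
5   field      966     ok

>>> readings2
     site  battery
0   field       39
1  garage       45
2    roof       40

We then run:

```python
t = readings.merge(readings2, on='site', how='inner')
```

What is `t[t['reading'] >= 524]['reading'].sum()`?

2270

merge on 'site' (how='inner') → 6 rows:
     site  reading status  battery
0    roof      202   fail       40
1  garage      513   fail       45
2   field      780     ok       39
3   field      524     ok       39
4    roof      286   warn       40
5   field      966     ok       39
filter rows where reading >= 524:
    site  reading status  battery
2  field      780     ok       39
3  field      524     ok       39
5  field      966     ok       39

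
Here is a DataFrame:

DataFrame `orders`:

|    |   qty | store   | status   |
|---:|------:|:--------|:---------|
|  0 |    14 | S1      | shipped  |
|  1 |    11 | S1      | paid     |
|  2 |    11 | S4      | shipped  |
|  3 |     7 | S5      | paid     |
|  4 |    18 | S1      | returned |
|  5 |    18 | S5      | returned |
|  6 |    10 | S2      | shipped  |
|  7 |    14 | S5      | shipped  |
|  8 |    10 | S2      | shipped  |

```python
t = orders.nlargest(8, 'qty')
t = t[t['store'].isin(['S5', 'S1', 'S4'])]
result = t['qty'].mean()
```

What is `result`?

14.3333333333

take 8 rows with largest qty:
   qty store    status
4   18    S1  returned
5   18    S5  returned
0   14    S1   shipped
7   14    S5   shipped
1   11    S1      paid
2   11    S4   shipped
6   10    S2   shipped
8   10    S2   shipped
filter rows where store in ['S5', 'S1', 'S4']:
   qty store    status
4   18    S1  returned
5   18    S5  returned
0   14    S1   shipped
7   14    S5   shipped
1   11    S1      paid
2   11    S4   shipped
Hence 14.3333333333.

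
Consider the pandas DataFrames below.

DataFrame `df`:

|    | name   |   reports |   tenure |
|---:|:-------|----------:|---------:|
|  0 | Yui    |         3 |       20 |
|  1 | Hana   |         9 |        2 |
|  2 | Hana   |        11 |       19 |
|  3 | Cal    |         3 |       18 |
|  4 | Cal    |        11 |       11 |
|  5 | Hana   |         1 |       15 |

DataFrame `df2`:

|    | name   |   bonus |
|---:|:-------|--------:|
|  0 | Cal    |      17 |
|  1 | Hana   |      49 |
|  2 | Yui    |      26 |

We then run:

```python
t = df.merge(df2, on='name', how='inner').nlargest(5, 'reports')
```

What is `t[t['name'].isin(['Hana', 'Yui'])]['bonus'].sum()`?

124

merge on 'name' (how='inner') → 6 rows:
   name  reports  tenure  bonus
0   Yui        3      20     26
1  Hana        9       2     49
2  Hana       11      19     49
3   Cal        3      18     17
4   Cal       11      11     17
5  Hana        1      15     49
take 5 rows with largest reports:
   name  reports  tenure  bonus
2  Hana       11      19     49
4   Cal       11      11     17
1  Hana        9       2     49
0   Yui        3      20     26
3   Cal        3      18     17
filter rows where name in ['Hana', 'Yui']:
   name  reports  tenure  bonus
2  Hana       11      19     49
1  Hana        9       2     49
0   Yui        3      20     26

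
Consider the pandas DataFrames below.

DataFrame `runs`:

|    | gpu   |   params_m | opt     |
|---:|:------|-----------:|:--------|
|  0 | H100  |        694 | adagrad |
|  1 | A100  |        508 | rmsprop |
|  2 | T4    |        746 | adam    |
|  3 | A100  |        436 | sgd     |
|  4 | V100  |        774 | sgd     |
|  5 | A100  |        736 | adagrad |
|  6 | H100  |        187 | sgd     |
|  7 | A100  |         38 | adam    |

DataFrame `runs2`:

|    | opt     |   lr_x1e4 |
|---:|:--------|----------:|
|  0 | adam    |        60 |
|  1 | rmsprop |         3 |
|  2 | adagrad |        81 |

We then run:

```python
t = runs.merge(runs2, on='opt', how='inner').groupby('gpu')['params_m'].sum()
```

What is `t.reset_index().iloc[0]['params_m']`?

1282

merge on 'opt' (how='inner') → 5 rows:
    gpu  params_m      opt  lr_x1e4
0  H100       694  adagrad       81
1  A100       508  rmsprop        3
2    T4       746     adam       60
3  A100       736  adagrad       81
4  A100        38     adam       60
group by gpu, sum of params_m:
gpu
A100    1282
H100     694
T4       746
Name: params_m, dtype: int64
reset_index():
    gpu  params_m
0  A100      1282
1  H100       694
2    T4       746
Hence 1282.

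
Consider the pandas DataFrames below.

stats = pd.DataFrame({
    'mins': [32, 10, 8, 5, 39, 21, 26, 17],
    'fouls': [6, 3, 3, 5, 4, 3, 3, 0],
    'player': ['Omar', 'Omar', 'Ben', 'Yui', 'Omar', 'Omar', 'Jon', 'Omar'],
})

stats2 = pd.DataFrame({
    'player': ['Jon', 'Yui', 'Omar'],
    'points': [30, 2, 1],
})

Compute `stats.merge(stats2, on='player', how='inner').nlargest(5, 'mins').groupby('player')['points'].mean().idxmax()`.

merge on 'player' (how='inner') → 7 rows:
   mins  fouls player  points
0    32      6   Omar       1
1    10      3   Omar       1
2     5      5    Yui       2
3    39      4   Omar       1
4    21      3   Omar       1
5    26      3    Jon      30
6    17      0   Omar       1
take 5 rows with largest mins:
   mins  fouls player  points
3    39      4   Omar       1
0    32      6   Omar       1
5    26      3    Jon      30
4    21      3   Omar       1
6    17      0   Omar       1
group by player, mean of points:
player
Jon     30.0
Omar     1.0
Name: points, dtype: float64

Jon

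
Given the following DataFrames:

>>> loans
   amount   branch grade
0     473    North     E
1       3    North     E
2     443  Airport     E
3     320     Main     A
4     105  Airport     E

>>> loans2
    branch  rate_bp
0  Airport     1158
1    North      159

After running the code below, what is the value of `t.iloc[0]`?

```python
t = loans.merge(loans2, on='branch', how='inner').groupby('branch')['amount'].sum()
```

merge on 'branch' (how='inner') → 4 rows:
   amount   branch grade  rate_bp
0     473    North     E      159
1       3    North     E      159
2     443  Airport     E     1158
3     105  Airport     E     1158
group by branch, sum of amount:
branch
Airport    548
North      476
Name: amount, dtype: int64

548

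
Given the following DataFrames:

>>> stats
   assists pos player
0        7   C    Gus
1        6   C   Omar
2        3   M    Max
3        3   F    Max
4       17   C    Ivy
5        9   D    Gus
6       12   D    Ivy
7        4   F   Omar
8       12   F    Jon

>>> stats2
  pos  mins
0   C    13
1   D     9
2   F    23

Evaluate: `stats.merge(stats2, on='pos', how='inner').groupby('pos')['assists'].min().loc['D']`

merge on 'pos' (how='inner') → 8 rows:
   assists pos player  mins
0        7   C    Gus    13
1        6   C   Omar    13
2        3   F    Max    23
3       17   C    Ivy    13
4        9   D    Gus     9
5       12   D    Ivy     9
6        4   F   Omar    23
7       12   F    Jon    23
group by pos, min of assists:
pos
C    6
D    9
F    3
Name: assists, dtype: int64

9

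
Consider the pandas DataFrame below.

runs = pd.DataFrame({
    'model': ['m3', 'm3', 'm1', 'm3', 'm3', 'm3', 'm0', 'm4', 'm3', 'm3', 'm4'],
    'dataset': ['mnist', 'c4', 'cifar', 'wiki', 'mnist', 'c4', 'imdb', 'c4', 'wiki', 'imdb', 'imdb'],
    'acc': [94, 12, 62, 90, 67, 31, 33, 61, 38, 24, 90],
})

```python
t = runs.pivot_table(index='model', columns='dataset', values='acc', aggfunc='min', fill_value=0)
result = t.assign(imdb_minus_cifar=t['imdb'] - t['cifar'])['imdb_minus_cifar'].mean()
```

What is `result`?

pivot: rows=model, cols=dataset, min(acc):
dataset  c4  cifar  imdb  mnist  wiki
model                                
m0        0      0    33      0     0
m1        0     62     0      0     0
m3       12      0    24     67    38
m4       61      0    90      0     0
add column imdb_minus_cifar = t['imdb'] - t['cifar']:
dataset  c4  cifar  imdb  mnist  wiki  imdb_minus_cifar
model                                                  
m0        0      0    33      0     0                33
m1        0     62     0      0     0               -62
m3       12      0    24     67    38                24
m4       61      0    90      0     0                90

21.25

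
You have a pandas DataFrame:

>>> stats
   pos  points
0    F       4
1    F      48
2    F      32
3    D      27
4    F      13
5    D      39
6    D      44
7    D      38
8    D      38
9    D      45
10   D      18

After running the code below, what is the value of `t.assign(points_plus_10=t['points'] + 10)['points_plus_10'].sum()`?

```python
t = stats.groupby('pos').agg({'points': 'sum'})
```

366

group by pos, sum of points:
     points
pos        
D       249
F        97
add column points_plus_10 = t['points'] + 10:
     points  points_plus_10
pos                        
D       249             259
F        97             107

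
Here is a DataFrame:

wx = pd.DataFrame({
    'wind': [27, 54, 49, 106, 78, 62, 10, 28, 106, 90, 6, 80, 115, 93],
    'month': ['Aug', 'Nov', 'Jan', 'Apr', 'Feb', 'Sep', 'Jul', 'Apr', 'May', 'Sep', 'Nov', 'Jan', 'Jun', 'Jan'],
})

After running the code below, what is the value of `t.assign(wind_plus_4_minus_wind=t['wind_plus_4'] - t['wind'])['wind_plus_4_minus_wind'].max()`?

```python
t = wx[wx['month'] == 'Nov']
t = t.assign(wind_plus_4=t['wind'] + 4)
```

filter rows where month == 'Nov':
    wind month
1     54   Nov
10     6   Nov
add column wind_plus_4 = t['wind'] + 4:
    wind month  wind_plus_4
1     54   Nov           58
10     6   Nov           10
add column wind_plus_4_minus_wind = t['wind_plus_4'] - t['wind']:
    wind month  wind_plus_4  wind_plus_4_minus_wind
1     54   Nov           58                       4
10     6   Nov           10                       4
max of column 'wind_plus_4_minus_wind' → 4

4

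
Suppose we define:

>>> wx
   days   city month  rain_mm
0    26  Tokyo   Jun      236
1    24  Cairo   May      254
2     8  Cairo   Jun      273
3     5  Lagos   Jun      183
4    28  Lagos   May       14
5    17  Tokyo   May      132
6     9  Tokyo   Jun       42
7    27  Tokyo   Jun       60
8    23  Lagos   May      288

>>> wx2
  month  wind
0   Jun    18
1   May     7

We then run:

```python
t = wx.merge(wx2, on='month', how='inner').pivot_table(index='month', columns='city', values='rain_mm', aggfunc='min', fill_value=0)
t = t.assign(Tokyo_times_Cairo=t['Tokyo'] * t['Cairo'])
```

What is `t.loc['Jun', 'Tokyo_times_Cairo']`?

merge on 'month' (how='inner') → 9 rows:
   days   city month  rain_mm  wind
0    26  Tokyo   Jun      236    18
1    24  Cairo   May      254     7
2     8  Cairo   Jun      273    18
3     5  Lagos   Jun      183    18
4    28  Lagos   May       14     7
5    17  Tokyo   May      132     7
6     9  Tokyo   Jun       42    18
7    27  Tokyo   Jun       60    18
8    23  Lagos   May      288     7
pivot: rows=month, cols=city, min(rain_mm):
city   Cairo  Lagos  Tokyo
month                     
Jun      273    183     42
May      254     14    132
add column Tokyo_times_Cairo = t['Tokyo'] * t['Cairo']:
city   Cairo  Lagos  Tokyo  Tokyo_times_Cairo
month                                        
Jun      273    183     42              11466
May      254     14    132              33528
Hence 11466.

11466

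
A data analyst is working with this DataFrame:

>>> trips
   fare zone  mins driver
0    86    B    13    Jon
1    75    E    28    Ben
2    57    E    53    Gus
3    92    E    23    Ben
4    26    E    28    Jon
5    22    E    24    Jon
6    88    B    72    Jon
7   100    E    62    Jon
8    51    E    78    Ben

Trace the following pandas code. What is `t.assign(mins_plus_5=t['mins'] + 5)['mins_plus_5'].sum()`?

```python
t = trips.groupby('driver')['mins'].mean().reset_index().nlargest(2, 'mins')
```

106.0

group by driver, mean of mins:
driver
Ben    43.0
Gus    53.0
Jon    39.8
Name: mins, dtype: float64
reset_index():
  driver  mins
0    Ben  43.0
1    Gus  53.0
2    Jon  39.8
take 2 rows with largest mins:
  driver  mins
1    Gus  53.0
0    Ben  43.0
add column mins_plus_5 = t['mins'] + 5:
  driver  mins  mins_plus_5
1    Gus  53.0         58.0
0    Ben  43.0         48.0
The sum of column 'mins_plus_5' is 106.0.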